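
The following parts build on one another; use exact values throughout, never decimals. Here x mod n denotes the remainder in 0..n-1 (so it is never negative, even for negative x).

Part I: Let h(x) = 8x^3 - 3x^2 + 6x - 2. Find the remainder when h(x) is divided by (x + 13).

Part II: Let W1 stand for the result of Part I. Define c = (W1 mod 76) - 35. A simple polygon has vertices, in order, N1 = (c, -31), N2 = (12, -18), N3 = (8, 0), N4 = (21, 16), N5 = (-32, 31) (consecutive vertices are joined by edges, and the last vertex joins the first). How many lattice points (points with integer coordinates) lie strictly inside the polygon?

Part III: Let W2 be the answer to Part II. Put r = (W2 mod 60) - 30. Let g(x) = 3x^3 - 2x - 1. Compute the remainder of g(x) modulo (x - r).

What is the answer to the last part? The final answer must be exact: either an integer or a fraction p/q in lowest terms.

Part I: remainder = value at the root: 8*(-13)^3 - 3*(-13)^2 + 6*(-13)^1 - 2 = (-17576) + (-507) + (-78) + (-2) = -18163; answer -18163
Part II: W1 = -18163; c = -34; cross terms: (-34*-18 - 12*-31)=984, (12*0 - 8*-18)=144, (8*16 - 21*0)=128, (21*31 - -32*16)=1163, (-32*-31 - -34*31)=2046; twice the area = |4465| = 4465; area = 4465/2; boundary points = 1 + 2 + 1 + 1 + 2 = 7; strictly interior points = area - boundary/2 + 1 = 2230; answer 2230
Part III: W2 = 2230; r = -20; remainder = value at the root: 3*(-20)^3 - 2*(-20)^1 - 1 = (-24000) + (40) + (-1) = -23961; answer -23961

-23961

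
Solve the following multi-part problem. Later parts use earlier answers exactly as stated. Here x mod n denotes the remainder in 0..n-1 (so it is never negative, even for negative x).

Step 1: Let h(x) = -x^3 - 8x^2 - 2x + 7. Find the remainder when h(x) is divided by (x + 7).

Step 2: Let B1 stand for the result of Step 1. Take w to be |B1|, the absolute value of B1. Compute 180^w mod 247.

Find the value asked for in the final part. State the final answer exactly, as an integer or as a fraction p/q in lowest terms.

237

Step 1: remainder = value at the root: -1*(-7)^3 - 8*(-7)^2 - 2*(-7)^1 + 7 = (343) + (-392) + (14) + (7) = -28; answer -28
Step 2: B1 = -28; w = 28; squarings mod 247: 180^1=180, 180^2=43, 180^4=120, 180^8=74, 180^16=42; 180^28 = 180^4 * 180^8 * 180^16 = 237 (mod 247); answer 237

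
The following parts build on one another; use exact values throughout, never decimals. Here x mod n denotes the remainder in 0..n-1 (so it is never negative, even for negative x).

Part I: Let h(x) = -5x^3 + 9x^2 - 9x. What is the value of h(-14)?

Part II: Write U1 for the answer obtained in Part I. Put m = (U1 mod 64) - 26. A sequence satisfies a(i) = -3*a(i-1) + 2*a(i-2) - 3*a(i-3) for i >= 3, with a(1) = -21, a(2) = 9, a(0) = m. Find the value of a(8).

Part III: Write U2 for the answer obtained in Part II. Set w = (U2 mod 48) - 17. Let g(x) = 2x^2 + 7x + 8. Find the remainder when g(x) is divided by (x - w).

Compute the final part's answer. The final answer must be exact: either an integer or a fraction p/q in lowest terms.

1130

Part I: -5*(-14)^3 + 9*(-14)^2 - 9*(-14)^1 = (13720) + (1764) + (126) = 15610; answer 15610
Part II: U1 = 15610; m = 32; a(3) = -3*(9) + 2*(-21) - 3*(32) = -165; iterating: a(3)=-165, a(4)=576, a(5)=-2085, a(6)=7902, a(7)=-29604, a(8)=110871; answer 110871
Part III: U2 = 110871; w = 22; remainder = value at the root: 2*(22)^2 + 7*(22)^1 + 8 = (968) + (154) + (8) = 1130; answer 1130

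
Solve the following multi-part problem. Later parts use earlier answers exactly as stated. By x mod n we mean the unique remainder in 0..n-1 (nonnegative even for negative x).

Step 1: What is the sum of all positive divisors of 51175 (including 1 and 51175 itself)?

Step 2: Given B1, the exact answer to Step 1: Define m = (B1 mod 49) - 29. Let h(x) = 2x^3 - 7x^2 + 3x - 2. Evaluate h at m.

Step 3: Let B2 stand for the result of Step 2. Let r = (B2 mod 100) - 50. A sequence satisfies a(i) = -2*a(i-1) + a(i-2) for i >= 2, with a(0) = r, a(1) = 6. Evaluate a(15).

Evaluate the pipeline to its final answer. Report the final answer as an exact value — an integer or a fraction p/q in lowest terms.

Step 1: 51175 = 5^2 * 23 * 89; sigma = (1 + 5 + 25) * (1 + 23) * (1 + 89) = 31 * 24 * 90 = 66960; answer 66960
Step 2: B1 = 66960; m = -3; 2*(-3)^3 - 7*(-3)^2 + 3*(-3)^1 - 2 = (-54) + (-63) + (-9) + (-2) = -128; answer -128
Step 3: B2 = -128; r = 22; a(2) = -2*(6) + 1*(22) = 10; iterating: a(2)=10, a(3)=-14, a(4)=38, a(5)=-90, a(6)=218, a(7)=-526, a(8)=1270, a(9)=-3066, a(10)=7402, a(11)=-17870, a(12)=43142, a(13)=-104154, a(14)=251450, a(15)=-607054; answer -607054

-607054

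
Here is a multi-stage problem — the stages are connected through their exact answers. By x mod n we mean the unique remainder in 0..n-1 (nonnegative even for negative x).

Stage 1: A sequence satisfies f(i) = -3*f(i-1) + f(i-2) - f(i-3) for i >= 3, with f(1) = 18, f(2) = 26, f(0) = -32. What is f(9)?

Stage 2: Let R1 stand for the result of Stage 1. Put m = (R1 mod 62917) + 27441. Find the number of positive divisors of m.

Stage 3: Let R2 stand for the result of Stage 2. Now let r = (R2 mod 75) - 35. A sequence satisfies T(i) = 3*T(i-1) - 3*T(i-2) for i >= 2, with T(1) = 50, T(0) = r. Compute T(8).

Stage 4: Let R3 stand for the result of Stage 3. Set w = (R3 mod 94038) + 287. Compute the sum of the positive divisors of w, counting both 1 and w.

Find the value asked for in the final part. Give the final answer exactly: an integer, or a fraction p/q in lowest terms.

Stage 1: f(3) = -3*(26) + 1*(18) - 1*(-32) = -28; iterating: f(3)=-28, f(4)=92, f(5)=-330, f(6)=1110, f(7)=-3752, f(8)=12696, f(9)=-42950; answer -42950
Stage 2: R1 = -42950; m = 47408; 47408 = 2^4 * 2963; number of divisors = (4+1) * (1+1) = 10; answer 10
Stage 3: R2 = 10; r = -25; T(2) = 3*(50) - 3*(-25) = 225; iterating: T(2)=225, T(3)=525, T(4)=900, T(5)=1125, T(6)=675, T(7)=-1350, T(8)=-6075; answer -6075
Stage 4: R3 = -6075; w = 88250; 88250 = 2 * 5^3 * 353; sigma = (1 + 2) * (1 + 5 + 25 + 125) * (1 + 353) = 3 * 156 * 354 = 165672; answer 165672

165672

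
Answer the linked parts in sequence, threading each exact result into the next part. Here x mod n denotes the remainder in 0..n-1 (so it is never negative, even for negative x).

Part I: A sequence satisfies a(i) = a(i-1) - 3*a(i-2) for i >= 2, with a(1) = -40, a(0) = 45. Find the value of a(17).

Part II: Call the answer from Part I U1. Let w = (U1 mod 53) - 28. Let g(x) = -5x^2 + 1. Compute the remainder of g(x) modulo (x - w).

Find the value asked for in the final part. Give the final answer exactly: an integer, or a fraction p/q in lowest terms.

Part I: a(2) = 1*(-40) - 3*(45) = -175; iterating: a(2)=-175, a(3)=-55, a(4)=470, a(5)=635, a(6)=-775, a(7)=-2680, a(8)=-355, a(9)=7685, a(10)=8750, a(11)=-14305, a(12)=-40555, a(13)=2360, a(14)=124025, a(15)=116945, a(16)=-255130, a(17)=-605965; answer -605965
Part II: U1 = -605965; w = 9; remainder = value at the root: -5*(9)^2 + 1 = (-405) + (1) = -404; answer -404

-404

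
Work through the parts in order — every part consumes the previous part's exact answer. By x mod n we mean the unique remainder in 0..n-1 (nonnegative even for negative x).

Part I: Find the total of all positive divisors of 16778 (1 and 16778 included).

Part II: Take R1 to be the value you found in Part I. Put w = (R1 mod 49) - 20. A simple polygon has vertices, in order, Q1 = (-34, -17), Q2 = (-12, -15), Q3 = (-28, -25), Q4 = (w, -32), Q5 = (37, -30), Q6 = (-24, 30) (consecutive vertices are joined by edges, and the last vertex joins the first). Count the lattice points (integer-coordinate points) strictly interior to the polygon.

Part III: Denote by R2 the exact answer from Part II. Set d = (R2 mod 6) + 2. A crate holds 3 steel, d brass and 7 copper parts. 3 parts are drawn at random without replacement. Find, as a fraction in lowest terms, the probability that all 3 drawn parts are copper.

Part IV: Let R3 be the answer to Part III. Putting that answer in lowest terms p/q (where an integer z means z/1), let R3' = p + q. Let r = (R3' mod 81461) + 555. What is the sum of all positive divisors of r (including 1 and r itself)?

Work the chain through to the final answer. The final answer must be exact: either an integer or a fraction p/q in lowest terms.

1638

Part I: 16778 = 2 * 8389; sigma = (1 + 2) * (1 + 8389) = 3 * 8390 = 25170; answer 25170
Part II: R1 = 25170; w = 13; cross terms: (-34*-15 - -12*-17)=306, (-12*-25 - -28*-15)=-120, (-28*-32 - 13*-25)=1221, (13*-30 - 37*-32)=794, (37*30 - -24*-30)=390, (-24*-17 - -34*30)=1428; twice the area = |4019| = 4019; area = 4019/2; boundary points = 2 + 2 + 1 + 2 + 1 + 1 = 9; strictly interior points = area - boundary/2 + 1 = 2006; answer 2006
Part III: R2 = 2006; d = 4; total draws C(14,3) = 364; favorable C(7,3) = 35; P = 5/52; answer 5/52
Part IV: R3 = 5/52; threaded value p + q = 57; r = 612; 612 = 2^2 * 3^2 * 17; sigma = (1 + 2 + 4) * (1 + 3 + 9) * (1 + 17) = 7 * 13 * 18 = 1638; answer 1638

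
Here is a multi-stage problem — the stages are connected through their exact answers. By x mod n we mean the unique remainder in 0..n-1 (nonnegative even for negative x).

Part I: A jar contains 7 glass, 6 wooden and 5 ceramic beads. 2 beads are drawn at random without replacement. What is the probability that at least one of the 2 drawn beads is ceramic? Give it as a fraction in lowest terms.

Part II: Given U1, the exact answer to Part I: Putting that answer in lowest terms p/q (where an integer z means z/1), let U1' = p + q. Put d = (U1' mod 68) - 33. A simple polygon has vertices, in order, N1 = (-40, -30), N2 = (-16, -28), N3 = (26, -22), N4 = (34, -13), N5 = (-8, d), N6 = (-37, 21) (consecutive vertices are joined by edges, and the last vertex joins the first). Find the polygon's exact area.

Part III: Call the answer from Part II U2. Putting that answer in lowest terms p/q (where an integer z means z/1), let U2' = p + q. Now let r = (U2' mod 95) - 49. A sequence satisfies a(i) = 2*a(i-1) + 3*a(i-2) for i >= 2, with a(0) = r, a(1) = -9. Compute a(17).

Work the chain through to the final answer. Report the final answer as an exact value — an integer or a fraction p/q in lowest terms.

Part I: total draws C(18,2) = 153; complement C(13,2) = 78; favorable 153 - 78 = 75; P = 25/51; answer 25/51
Part II: U1 = 25/51; threaded value p + q = 76; d = -25; cross terms: (-40*-28 - -16*-30)=640, (-16*-22 - 26*-28)=1080, (26*-13 - 34*-22)=410, (34*-25 - -8*-13)=-954, (-8*21 - -37*-25)=-1093, (-37*-30 - -40*21)=1950; twice the area = |2033| = 2033; area = 2033/2; answer 2033/2
Part III: U2 = 2033/2; threaded value p + q = 2035; r = -9; a(2) = 2*(-9) + 3*(-9) = -45; iterating: a(2)=-45, a(3)=-117, a(4)=-369, a(5)=-1089, a(6)=-3285, a(7)=-9837, a(8)=-29529, a(9)=-88569, a(10)=-265725, a(11)=-797157, a(12)=-2391489, a(13)=-7174449, a(14)=-21523365, a(15)=-64570077, a(16)=-193710249, a(17)=-581130729; answer -581130729

-581130729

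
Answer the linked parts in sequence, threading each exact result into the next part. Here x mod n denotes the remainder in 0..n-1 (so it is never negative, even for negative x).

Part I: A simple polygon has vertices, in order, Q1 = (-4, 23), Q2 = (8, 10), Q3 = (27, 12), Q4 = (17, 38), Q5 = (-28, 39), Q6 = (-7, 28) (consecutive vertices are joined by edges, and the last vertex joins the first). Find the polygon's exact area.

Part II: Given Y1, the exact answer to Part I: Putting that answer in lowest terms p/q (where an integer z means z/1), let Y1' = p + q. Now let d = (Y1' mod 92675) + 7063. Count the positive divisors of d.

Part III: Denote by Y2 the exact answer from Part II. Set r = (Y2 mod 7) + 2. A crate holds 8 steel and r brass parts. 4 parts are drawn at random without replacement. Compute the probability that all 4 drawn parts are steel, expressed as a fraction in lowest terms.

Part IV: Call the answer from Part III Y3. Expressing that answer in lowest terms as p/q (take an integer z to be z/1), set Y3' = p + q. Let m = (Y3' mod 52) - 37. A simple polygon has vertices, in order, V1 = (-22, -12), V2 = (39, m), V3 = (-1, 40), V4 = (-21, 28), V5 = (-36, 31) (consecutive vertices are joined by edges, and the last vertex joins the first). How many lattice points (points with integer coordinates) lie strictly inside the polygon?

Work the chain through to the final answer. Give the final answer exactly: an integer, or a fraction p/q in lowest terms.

2528

Part I: cross terms: (-4*10 - 8*23)=-224, (8*12 - 27*10)=-174, (27*38 - 17*12)=822, (17*39 - -28*38)=1727, (-28*28 - -7*39)=-511, (-7*23 - -4*28)=-49; twice the area = |1591| = 1591; area = 1591/2; answer 1591/2
Part II: Y1 = 1591/2; threaded value p + q = 1593; d = 8656; 8656 = 2^4 * 541; number of divisors = (4+1) * (1+1) = 10; answer 10
Part III: Y2 = 10; r = 5; total draws C(13,4) = 715; favorable C(8,4) = 70; P = 14/143; answer 14/143
Part IV: Y3 = 14/143; threaded value p + q = 157; m = -36; cross terms: (-22*-36 - 39*-12)=1260, (39*40 - -1*-36)=1524, (-1*28 - -21*40)=812, (-21*31 - -36*28)=357, (-36*-12 - -22*31)=1114; twice the area = |5067| = 5067; area = 5067/2; boundary points = 1 + 4 + 4 + 3 + 1 = 13; strictly interior points = area - boundary/2 + 1 = 2528; answer 2528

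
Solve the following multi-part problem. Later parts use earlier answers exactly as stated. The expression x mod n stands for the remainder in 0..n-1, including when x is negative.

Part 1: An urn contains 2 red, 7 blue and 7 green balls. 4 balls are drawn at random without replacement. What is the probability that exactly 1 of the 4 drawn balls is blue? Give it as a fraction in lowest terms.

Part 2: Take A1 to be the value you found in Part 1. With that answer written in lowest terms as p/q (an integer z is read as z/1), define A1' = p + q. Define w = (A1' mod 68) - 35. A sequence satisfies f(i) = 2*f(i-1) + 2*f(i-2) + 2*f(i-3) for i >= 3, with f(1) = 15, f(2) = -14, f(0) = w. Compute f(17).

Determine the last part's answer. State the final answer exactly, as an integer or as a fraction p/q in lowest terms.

Part 1: total draws C(16,4) = 1820; favorable C(7,1)*C(9,3) = 588; P = 21/65; answer 21/65
Part 2: A1 = 21/65; threaded value p + q = 86; w = -17; f(3) = 2*(-14) + 2*(15) + 2*(-17) = -32; iterating: f(3)=-32, f(4)=-62, f(5)=-216, f(6)=-620, f(7)=-1796, f(8)=-5264, f(9)=-15360, f(10)=-44840, f(11)=-130928, f(12)=-382256, f(13)=-1116048, f(14)=-3258464, f(15)=-9513536, f(16)=-27776096, f(17)=-81096192; answer -81096192

-81096192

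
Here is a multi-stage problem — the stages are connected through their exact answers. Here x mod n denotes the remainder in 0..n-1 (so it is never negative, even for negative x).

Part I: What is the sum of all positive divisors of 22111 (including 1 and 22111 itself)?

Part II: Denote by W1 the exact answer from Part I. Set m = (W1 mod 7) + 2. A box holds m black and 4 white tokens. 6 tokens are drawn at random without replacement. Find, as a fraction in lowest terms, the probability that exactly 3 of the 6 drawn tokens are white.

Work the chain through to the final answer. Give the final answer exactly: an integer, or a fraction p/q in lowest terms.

Part I: 22111 is prime, so its only divisors are 1 and 22111; sigma = 1 + 22111 = 22112; answer 22112
Part II: W1 = 22112; m = 8; total draws C(12,6) = 924; favorable C(4,3)*C(8,3) = 224; P = 8/33; answer 8/33

8/33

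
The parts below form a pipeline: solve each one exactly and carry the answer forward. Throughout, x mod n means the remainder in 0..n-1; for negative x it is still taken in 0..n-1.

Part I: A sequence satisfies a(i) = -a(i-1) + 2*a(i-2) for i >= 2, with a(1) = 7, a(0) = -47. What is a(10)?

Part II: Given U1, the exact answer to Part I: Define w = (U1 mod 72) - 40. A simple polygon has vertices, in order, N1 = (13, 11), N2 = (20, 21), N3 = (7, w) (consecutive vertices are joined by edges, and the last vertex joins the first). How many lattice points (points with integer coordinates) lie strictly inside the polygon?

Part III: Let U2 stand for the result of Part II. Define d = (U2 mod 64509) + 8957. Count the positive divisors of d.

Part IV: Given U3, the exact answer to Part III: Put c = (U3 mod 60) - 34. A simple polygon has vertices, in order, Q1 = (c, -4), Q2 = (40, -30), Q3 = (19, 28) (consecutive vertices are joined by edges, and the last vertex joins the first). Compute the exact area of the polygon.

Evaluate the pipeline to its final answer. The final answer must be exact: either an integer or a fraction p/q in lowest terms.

Part I: a(2) = -1*(7) + 2*(-47) = -101; iterating: a(2)=-101, a(3)=115, a(4)=-317, a(5)=547, a(6)=-1181, a(7)=2275, a(8)=-4637, a(9)=9187, a(10)=-18461; answer -18461
Part II: U1 = -18461; w = 3; cross terms: (13*21 - 20*11)=53, (20*3 - 7*21)=-87, (7*11 - 13*3)=38; twice the area = |4| = 4; area = 2; boundary points = 1 + 1 + 2 = 4; strictly interior points = area - boundary/2 + 1 = 1; answer 1
Part III: U2 = 1; d = 8958; 8958 = 2 * 3 * 1493; number of divisors = (1+1) * (1+1) * (1+1) = 8; answer 8
Part IV: U3 = 8; c = -26; cross terms: (-26*-30 - 40*-4)=940, (40*28 - 19*-30)=1690, (19*-4 - -26*28)=652; twice the area = |3282| = 3282; area = 1641; answer 1641

1641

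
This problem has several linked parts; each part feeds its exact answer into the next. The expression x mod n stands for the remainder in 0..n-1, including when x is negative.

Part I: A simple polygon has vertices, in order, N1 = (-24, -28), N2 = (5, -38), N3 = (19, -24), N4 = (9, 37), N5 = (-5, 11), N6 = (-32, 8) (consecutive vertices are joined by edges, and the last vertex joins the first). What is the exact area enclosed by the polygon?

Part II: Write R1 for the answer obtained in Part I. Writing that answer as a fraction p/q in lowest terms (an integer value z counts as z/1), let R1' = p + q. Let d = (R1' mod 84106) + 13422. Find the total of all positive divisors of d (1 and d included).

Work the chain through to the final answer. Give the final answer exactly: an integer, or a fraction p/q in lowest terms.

Part I: cross terms: (-24*-38 - 5*-28)=1052, (5*-24 - 19*-38)=602, (19*37 - 9*-24)=919, (9*11 - -5*37)=284, (-5*8 - -32*11)=312, (-32*-28 - -24*8)=1088; twice the area = |4257| = 4257; area = 4257/2; answer 4257/2
Part II: R1 = 4257/2; threaded value p + q = 4259; d = 17681; 17681 is prime, so its only divisors are 1 and 17681; sigma = 1 + 17681 = 17682; answer 17682

17682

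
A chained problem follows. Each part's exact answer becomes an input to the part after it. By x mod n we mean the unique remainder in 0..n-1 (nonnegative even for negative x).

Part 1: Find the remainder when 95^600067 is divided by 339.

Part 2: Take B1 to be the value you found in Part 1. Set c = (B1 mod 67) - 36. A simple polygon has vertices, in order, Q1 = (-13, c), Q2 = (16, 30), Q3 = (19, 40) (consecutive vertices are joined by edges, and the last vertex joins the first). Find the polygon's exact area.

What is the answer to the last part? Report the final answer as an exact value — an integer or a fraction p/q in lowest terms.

Part 1: squarings mod 339: 95^1=95, 95^2=211, 95^4=112, 95^8=1, 95^16=1, 95^32=1, 95^64=1, 95^128=1, 95^256=1, 95^512=1, 95^1024=1, 95^2048=1, 95^4096=1, 95^8192=1, 95^16384=1, 95^32768=1, 95^65536=1, 95^131072=1, 95^262144=1, 95^524288=1; 95^600067 = 95^1 * 95^2 * 95^2048 * 95^8192 * 95^65536 * 95^524288 = 44 (mod 339); answer 44
Part 2: B1 = 44; c = 8; cross terms: (-13*30 - 16*8)=-518, (16*40 - 19*30)=70, (19*8 - -13*40)=672; twice the area = |224| = 224; area = 112; answer 112

112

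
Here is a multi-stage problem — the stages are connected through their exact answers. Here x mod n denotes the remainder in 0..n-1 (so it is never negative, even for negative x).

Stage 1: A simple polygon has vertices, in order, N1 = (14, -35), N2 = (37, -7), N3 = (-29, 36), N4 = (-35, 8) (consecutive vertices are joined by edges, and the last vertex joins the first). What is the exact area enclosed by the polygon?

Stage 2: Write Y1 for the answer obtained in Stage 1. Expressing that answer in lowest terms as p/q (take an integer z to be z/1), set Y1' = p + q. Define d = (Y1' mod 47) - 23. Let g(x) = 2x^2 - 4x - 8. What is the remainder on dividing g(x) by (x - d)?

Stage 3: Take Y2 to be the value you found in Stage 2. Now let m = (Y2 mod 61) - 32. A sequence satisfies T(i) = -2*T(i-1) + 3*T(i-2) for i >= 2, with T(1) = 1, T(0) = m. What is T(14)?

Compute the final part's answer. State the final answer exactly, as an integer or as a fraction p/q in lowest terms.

29893576

Stage 1: cross terms: (14*-7 - 37*-35)=1197, (37*36 - -29*-7)=1129, (-29*8 - -35*36)=1028, (-35*-35 - 14*8)=1113; twice the area = |4467| = 4467; area = 4467/2; answer 4467/2
Stage 2: Y1 = 4467/2; threaded value p + q = 4469; d = -19; remainder = value at the root: 2*(-19)^2 - 4*(-19)^1 - 8 = (722) + (76) + (-8) = 790; answer 790
Stage 3: Y2 = 790; m = 26; T(2) = -2*(1) + 3*(26) = 76; iterating: T(2)=76, T(3)=-149, T(4)=526, T(5)=-1499, T(6)=4576, T(7)=-13649, T(8)=41026, T(9)=-122999, T(10)=369076, T(11)=-1107149, T(12)=3321526, T(13)=-9964499, T(14)=29893576; answer 29893576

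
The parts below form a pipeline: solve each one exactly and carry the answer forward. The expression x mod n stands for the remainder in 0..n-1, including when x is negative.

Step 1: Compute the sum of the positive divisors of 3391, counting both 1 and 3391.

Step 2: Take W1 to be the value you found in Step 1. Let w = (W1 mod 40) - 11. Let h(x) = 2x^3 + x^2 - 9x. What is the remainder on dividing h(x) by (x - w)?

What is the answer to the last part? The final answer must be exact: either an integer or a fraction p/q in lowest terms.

Step 1: 3391 is prime, so its only divisors are 1 and 3391; sigma = 1 + 3391 = 3392; answer 3392
Step 2: W1 = 3392; w = 21; remainder = value at the root: 2*(21)^3 + 1*(21)^2 - 9*(21)^1 = (18522) + (441) + (-189) = 18774; answer 18774

18774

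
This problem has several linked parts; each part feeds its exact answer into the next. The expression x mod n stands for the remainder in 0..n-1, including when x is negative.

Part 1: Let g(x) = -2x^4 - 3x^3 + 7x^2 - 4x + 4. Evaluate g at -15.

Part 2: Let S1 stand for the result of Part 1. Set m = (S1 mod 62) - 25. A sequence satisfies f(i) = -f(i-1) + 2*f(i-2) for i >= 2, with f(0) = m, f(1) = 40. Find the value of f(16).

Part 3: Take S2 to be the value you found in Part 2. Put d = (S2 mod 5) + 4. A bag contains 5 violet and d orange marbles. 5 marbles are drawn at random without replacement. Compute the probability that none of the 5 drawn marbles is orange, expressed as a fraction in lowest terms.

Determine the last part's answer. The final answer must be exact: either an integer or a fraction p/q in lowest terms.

Part 1: -2*(-15)^4 - 3*(-15)^3 + 7*(-15)^2 - 4*(-15)^1 + 4 = (-101250) + (10125) + (1575) + (60) + (4) = -89486; answer -89486
Part 2: S1 = -89486; m = 17; f(2) = -1*(40) + 2*(17) = -6; iterating: f(2)=-6, f(3)=86, f(4)=-98, f(5)=270, f(6)=-466, f(7)=1006, f(8)=-1938, f(9)=3950, f(10)=-7826, f(11)=15726, f(12)=-31378, f(13)=62830, f(14)=-125586, f(15)=251246, f(16)=-502418; answer -502418
Part 3: S2 = -502418; d = 6; total draws C(11,5) = 462; favorable C(5,5) = 1; P = 1/462; answer 1/462

1/462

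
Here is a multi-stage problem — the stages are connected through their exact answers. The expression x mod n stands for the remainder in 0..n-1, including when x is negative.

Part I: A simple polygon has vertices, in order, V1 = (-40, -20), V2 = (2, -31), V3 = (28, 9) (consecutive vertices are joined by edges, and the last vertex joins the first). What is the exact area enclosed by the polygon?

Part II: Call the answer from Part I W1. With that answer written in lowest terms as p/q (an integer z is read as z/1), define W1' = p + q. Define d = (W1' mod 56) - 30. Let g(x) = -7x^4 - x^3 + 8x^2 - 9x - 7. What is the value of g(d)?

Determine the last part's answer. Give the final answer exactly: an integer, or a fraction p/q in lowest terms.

-113

Part I: cross terms: (-40*-31 - 2*-20)=1280, (2*9 - 28*-31)=886, (28*-20 - -40*9)=-200; twice the area = |1966| = 1966; area = 983; answer 983
Part II: W1 = 983; threaded value p + q = 984; d = 2; -7*(2)^4 - 1*(2)^3 + 8*(2)^2 - 9*(2)^1 - 7 = (-112) + (-8) + (32) + (-18) + (-7) = -113; answer -113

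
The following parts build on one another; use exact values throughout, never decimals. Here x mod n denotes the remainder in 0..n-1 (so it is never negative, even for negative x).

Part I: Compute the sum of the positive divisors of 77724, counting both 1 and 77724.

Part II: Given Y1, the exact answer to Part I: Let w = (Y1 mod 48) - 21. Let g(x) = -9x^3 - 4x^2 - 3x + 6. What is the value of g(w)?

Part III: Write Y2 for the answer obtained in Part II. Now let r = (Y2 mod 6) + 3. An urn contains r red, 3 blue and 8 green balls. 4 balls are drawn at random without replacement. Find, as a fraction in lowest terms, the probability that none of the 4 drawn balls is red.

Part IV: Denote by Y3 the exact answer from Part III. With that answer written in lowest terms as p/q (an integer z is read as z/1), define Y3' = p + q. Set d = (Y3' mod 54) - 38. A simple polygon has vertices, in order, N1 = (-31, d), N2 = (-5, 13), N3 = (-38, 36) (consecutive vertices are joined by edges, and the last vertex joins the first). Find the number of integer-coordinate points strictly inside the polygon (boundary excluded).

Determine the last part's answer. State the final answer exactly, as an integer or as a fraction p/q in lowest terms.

925

Part I: 77724 = 2^2 * 3^2 * 17 * 127; sigma = (1 + 2 + 4) * (1 + 3 + 9) * (1 + 17) * (1 + 127) = 7 * 13 * 18 * 128 = 209664; answer 209664
Part II: Y1 = 209664; w = -21; -9*(-21)^3 - 4*(-21)^2 - 3*(-21)^1 + 6 = (83349) + (-1764) + (63) + (6) = 81654; answer 81654
Part III: Y2 = 81654; r = 3; total draws C(14,4) = 1001; favorable C(11,4) = 330; P = 30/91; answer 30/91
Part IV: Y3 = 30/91; threaded value p + q = 121; d = -25; cross terms: (-31*13 - -5*-25)=-528, (-5*36 - -38*13)=314, (-38*-25 - -31*36)=2066; twice the area = |1852| = 1852; area = 926; boundary points = 2 + 1 + 1 = 4; strictly interior points = area - boundary/2 + 1 = 925; answer 925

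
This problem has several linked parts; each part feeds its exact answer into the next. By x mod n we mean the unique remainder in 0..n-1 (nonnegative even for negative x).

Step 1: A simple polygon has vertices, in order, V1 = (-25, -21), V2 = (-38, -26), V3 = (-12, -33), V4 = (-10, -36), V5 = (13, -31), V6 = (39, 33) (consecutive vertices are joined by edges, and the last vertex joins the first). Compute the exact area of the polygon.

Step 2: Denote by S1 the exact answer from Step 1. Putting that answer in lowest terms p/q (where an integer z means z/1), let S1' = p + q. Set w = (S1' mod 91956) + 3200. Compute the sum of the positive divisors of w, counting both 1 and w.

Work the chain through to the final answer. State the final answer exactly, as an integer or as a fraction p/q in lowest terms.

Step 1: cross terms: (-25*-26 - -38*-21)=-148, (-38*-33 - -12*-26)=942, (-12*-36 - -10*-33)=102, (-10*-31 - 13*-36)=778, (13*33 - 39*-31)=1638, (39*-21 - -25*33)=6; twice the area = |3318| = 3318; area = 1659; answer 1659
Step 2: S1 = 1659; threaded value p + q = 1660; w = 4860; 4860 = 2^2 * 3^5 * 5; sigma = (1 + 2 + 4) * (1 + 3 + 9 + 27 + 81 + 243) * (1 + 5) = 7 * 364 * 6 = 15288; answer 15288

15288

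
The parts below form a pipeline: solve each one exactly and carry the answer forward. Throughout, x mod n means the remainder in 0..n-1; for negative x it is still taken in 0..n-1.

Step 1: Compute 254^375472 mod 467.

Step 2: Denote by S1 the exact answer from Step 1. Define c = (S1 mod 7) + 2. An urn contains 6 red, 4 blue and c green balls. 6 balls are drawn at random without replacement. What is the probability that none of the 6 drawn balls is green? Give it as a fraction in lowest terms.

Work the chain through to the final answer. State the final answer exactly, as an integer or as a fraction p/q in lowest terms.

Step 1: squarings mod 467: 254^1=254, 254^2=70, 254^4=230, 254^8=129, 254^16=296, 254^32=287, 254^64=177, 254^128=40, 254^256=199, 254^512=373, 254^1024=430, 254^2048=435, 254^4096=90, 254^8192=161, 254^16384=236, 254^32768=123, 254^65536=185, 254^131072=134, 254^262144=210; 254^375472 = 254^16 * 254^32 * 254^128 * 254^512 * 254^2048 * 254^4096 * 254^8192 * 254^32768 * 254^65536 * 254^262144 = 356 (mod 467); answer 356
Step 2: S1 = 356; c = 8; total draws C(18,6) = 18564; favorable C(10,6) = 210; P = 5/442; answer 5/442

5/442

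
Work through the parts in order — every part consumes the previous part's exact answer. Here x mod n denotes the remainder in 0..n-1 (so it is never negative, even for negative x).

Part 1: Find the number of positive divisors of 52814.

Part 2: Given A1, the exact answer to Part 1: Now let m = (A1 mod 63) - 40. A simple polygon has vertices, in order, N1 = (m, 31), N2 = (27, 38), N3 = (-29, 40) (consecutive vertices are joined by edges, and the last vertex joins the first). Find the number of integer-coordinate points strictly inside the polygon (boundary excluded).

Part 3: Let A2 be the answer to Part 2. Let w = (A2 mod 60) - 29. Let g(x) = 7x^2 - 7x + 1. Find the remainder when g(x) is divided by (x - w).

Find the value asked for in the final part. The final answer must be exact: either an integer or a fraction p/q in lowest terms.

Part 1: 52814 = 2 * 26407; number of divisors = (1+1) * (1+1) = 4; answer 4
Part 2: A1 = 4; m = -36; cross terms: (-36*38 - 27*31)=-2205, (27*40 - -29*38)=2182, (-29*31 - -36*40)=541; twice the area = |518| = 518; area = 259; boundary points = 7 + 2 + 1 = 10; strictly interior points = area - boundary/2 + 1 = 255; answer 255
Part 3: A2 = 255; w = -14; remainder = value at the root: 7*(-14)^2 - 7*(-14)^1 + 1 = (1372) + (98) + (1) = 1471; answer 1471

1471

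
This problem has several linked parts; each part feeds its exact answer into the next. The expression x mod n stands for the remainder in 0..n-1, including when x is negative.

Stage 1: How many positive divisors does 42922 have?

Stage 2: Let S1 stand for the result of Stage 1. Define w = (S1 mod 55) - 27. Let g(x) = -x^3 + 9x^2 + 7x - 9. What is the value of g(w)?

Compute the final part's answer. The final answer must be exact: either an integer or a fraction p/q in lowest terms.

Stage 1: 42922 = 2 * 11 * 1951; number of divisors = (1+1) * (1+1) * (1+1) = 8; answer 8
Stage 2: S1 = 8; w = -19; -1*(-19)^3 + 9*(-19)^2 + 7*(-19)^1 - 9 = (6859) + (3249) + (-133) + (-9) = 9966; answer 9966

9966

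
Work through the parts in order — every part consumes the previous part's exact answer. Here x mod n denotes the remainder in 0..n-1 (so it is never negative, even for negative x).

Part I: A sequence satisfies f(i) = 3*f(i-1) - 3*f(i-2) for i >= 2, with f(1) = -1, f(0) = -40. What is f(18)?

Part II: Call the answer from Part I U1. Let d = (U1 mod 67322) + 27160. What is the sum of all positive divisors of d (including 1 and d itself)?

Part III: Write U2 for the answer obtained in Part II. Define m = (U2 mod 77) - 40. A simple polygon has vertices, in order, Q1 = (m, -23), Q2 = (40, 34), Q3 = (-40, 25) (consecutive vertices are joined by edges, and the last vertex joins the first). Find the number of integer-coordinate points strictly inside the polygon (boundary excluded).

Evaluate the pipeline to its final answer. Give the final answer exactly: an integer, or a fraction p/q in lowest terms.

Part I: f(2) = 3*(-1) - 3*(-40) = 117; iterating: f(2)=117, f(3)=354, f(4)=711, f(5)=1071, f(6)=1080, f(7)=27, f(8)=-3159, f(9)=-9558, f(10)=-19197, f(11)=-28917, f(12)=-29160, f(13)=-729, f(14)=85293, f(15)=258066, f(16)=518319, f(17)=780759, f(18)=787320; answer 787320
Part II: U1 = 787320; d = 73938; 73938 = 2 * 3 * 12323; sigma = (1 + 2) * (1 + 3) * (1 + 12323) = 3 * 4 * 12324 = 147888; answer 147888
Part III: U2 = 147888; m = 8; cross terms: (8*34 - 40*-23)=1192, (40*25 - -40*34)=2360, (-40*-23 - 8*25)=720; twice the area = |4272| = 4272; area = 2136; boundary points = 1 + 1 + 48 = 50; strictly interior points = area - boundary/2 + 1 = 2112; answer 2112

2112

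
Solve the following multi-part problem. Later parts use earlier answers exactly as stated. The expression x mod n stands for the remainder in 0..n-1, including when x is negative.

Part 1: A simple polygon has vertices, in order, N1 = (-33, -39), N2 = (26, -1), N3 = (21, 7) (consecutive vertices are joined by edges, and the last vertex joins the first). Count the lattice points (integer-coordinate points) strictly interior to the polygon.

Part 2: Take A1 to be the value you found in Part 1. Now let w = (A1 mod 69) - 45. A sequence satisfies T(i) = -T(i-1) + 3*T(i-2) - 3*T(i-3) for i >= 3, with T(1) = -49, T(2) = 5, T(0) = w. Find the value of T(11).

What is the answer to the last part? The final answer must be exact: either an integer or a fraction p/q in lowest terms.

Part 1: cross terms: (-33*-1 - 26*-39)=1047, (26*7 - 21*-1)=203, (21*-39 - -33*7)=-588; twice the area = |662| = 662; area = 331; boundary points = 1 + 1 + 2 = 4; strictly interior points = area - boundary/2 + 1 = 330; answer 330
Part 2: A1 = 330; w = 9; T(3) = -1*(5) + 3*(-49) - 3*(9) = -179; iterating: T(3)=-179, T(4)=341, T(5)=-893, T(6)=2453, T(7)=-6155, T(8)=16193, T(9)=-42017, T(10)=109061, T(11)=-283691; answer -283691

-283691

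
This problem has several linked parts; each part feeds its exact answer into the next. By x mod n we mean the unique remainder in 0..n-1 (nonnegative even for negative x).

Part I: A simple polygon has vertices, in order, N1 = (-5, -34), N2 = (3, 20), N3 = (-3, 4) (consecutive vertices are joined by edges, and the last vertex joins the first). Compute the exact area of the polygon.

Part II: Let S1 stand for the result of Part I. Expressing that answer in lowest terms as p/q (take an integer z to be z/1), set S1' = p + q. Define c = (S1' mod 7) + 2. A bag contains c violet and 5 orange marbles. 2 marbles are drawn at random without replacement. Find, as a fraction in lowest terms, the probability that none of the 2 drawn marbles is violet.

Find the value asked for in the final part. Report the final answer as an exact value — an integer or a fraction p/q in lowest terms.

Part I: cross terms: (-5*20 - 3*-34)=2, (3*4 - -3*20)=72, (-3*-34 - -5*4)=122; twice the area = |196| = 196; area = 98; answer 98
Part II: S1 = 98; threaded value p + q = 99; c = 3; total draws C(8,2) = 28; favorable C(5,2) = 10; P = 5/14; answer 5/14

5/14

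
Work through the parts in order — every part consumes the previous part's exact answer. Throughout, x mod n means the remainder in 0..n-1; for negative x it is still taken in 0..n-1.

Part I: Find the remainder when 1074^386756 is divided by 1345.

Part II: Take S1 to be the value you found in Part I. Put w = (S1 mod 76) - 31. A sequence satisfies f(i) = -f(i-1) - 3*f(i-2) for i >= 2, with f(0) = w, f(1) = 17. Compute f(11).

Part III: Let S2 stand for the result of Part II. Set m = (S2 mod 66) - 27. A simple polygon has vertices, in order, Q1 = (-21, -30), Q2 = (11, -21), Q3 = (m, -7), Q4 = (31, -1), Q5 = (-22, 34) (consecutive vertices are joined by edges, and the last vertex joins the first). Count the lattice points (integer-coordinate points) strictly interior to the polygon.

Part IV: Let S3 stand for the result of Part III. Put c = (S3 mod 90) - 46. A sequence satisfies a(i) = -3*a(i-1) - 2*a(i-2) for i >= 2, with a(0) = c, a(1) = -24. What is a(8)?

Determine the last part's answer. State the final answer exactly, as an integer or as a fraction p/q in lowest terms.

Part I: squarings mod 1345: 1074^1=1074, 1074^2=811, 1074^4=16, 1074^8=256, 1074^16=976, 1074^32=316, 1074^64=326, 1074^128=21, 1074^256=441, 1074^512=801, 1074^1024=36, 1074^2048=1296, 1074^4096=1056, 1074^8192=131, 1074^16384=1021, 1074^32768=66, 1074^65536=321, 1074^131072=821, 1074^262144=196; 1074^386756 = 1074^4 * 1074^64 * 1074^128 * 1074^512 * 1074^1024 * 1074^8192 * 1074^16384 * 1074^32768 * 1074^65536 * 1074^262144 = 316 (mod 1345); answer 316
Part II: S1 = 316; w = -19; f(2) = -1*(17) - 3*(-19) = 40; iterating: f(2)=40, f(3)=-91, f(4)=-29, f(5)=302, f(6)=-215, f(7)=-691, f(8)=1336, f(9)=737, f(10)=-4745, f(11)=2534; answer 2534
Part III: S2 = 2534; m = -1; cross terms: (-21*-21 - 11*-30)=771, (11*-7 - -1*-21)=-98, (-1*-1 - 31*-7)=218, (31*34 - -22*-1)=1032, (-22*-30 - -21*34)=1374; twice the area = |3297| = 3297; area = 3297/2; boundary points = 1 + 2 + 2 + 1 + 1 = 7; strictly interior points = area - boundary/2 + 1 = 1646; answer 1646
Part IV: S3 = 1646; c = -20; a(2) = -3*(-24) - 2*(-20) = 112; iterating: a(2)=112, a(3)=-288, a(4)=640, a(5)=-1344, a(6)=2752, a(7)=-5568, a(8)=11200; answer 11200

11200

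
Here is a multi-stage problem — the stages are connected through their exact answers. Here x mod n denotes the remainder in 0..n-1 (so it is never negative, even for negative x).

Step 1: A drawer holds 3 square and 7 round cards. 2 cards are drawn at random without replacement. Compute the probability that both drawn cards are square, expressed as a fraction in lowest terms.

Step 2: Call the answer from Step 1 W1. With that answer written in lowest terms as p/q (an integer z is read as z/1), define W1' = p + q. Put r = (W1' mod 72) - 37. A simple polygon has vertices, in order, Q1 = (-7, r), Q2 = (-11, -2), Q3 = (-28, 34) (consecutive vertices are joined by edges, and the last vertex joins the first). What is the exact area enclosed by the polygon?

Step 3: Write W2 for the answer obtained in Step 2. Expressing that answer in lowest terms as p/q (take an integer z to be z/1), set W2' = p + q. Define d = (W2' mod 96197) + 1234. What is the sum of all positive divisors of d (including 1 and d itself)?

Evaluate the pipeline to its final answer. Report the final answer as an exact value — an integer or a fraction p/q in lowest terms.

1704

Step 1: total draws C(10,2) = 45; favorable C(3,2) = 3; P = 1/15; answer 1/15
Step 2: W1 = 1/15; threaded value p + q = 16; r = -21; cross terms: (-7*-2 - -11*-21)=-217, (-11*34 - -28*-2)=-430, (-28*-21 - -7*34)=826; twice the area = |179| = 179; area = 179/2; answer 179/2
Step 3: W2 = 179/2; threaded value p + q = 181; d = 1415; 1415 = 5 * 283; sigma = (1 + 5) * (1 + 283) = 6 * 284 = 1704; answer 1704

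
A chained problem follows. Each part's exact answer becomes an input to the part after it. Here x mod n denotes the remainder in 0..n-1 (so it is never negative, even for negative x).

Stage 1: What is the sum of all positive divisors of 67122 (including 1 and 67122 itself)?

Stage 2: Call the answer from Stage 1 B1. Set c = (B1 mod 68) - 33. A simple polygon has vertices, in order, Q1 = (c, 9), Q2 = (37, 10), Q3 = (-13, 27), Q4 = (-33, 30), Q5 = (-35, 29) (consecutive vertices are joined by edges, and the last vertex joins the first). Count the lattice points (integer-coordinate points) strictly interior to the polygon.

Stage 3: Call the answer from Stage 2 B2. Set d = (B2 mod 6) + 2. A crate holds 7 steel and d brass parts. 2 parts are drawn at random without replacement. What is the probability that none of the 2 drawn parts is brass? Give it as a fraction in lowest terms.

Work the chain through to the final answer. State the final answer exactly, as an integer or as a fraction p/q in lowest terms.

Stage 1: 67122 = 2 * 3^3 * 11 * 113; sigma = (1 + 2) * (1 + 3 + 9 + 27) * (1 + 11) * (1 + 113) = 3 * 40 * 12 * 114 = 164160; answer 164160
Stage 2: B1 = 164160; c = -25; cross terms: (-25*10 - 37*9)=-583, (37*27 - -13*10)=1129, (-13*30 - -33*27)=501, (-33*29 - -35*30)=93, (-35*9 - -25*29)=410; twice the area = |1550| = 1550; area = 775; boundary points = 1 + 1 + 1 + 1 + 10 = 14; strictly interior points = area - boundary/2 + 1 = 769; answer 769
Stage 3: B2 = 769; d = 3; total draws C(10,2) = 45; favorable C(7,2) = 21; P = 7/15; answer 7/15

7/15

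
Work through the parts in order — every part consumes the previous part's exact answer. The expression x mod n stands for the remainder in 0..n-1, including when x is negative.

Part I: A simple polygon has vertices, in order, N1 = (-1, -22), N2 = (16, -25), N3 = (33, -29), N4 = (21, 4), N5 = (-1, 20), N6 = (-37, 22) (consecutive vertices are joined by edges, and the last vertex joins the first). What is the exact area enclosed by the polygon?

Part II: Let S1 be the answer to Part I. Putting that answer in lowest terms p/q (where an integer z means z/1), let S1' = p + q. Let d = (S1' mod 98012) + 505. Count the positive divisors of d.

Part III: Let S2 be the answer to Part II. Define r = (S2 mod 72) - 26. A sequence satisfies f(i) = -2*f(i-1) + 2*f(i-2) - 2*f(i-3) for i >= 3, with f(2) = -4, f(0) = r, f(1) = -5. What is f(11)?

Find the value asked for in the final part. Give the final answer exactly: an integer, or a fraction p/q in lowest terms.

144752

Part I: cross terms: (-1*-25 - 16*-22)=377, (16*-29 - 33*-25)=361, (33*4 - 21*-29)=741, (21*20 - -1*4)=424, (-1*22 - -37*20)=718, (-37*-22 - -1*22)=836; twice the area = |3457| = 3457; area = 3457/2; answer 3457/2
Part II: S1 = 3457/2; threaded value p + q = 3459; d = 3964; 3964 = 2^2 * 991; number of divisors = (2+1) * (1+1) = 6; answer 6
Part III: S2 = 6; r = -20; f(3) = -2*(-4) + 2*(-5) - 2*(-20) = 38; iterating: f(3)=38, f(4)=-74, f(5)=232, f(6)=-688, f(7)=1988, f(8)=-5816, f(9)=16984, f(10)=-49576, f(11)=144752; answer 144752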